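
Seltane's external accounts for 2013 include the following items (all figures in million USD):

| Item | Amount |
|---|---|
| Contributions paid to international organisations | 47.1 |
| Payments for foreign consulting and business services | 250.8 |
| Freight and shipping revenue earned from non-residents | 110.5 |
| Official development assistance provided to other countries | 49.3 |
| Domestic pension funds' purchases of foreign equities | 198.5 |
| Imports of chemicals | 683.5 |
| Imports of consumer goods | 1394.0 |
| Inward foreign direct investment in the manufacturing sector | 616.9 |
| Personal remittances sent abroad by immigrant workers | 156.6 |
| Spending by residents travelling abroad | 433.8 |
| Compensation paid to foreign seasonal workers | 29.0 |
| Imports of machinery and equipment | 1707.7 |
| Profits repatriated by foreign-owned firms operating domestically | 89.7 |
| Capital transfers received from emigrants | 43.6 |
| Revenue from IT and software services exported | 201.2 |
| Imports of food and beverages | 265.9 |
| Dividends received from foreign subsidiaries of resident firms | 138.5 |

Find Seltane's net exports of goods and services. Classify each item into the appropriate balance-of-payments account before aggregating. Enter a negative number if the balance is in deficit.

Goods: -1707.7 - 1394.0 - 265.9 - 683.5 = -4051.1
Services: 201.2 + 110.5 - 250.8 - 433.8 = -372.9
Trade balance = -4051.1 + (-372.9) = -4424.0
(Excluded from the trade balance — secondary income: contributions paid to international organisations 47.1, official development assistance provided to other countries 49.3, personal remittances sent abroad by immigrant workers 156.6; financial account: domestic pension funds' purchases of foreign equities 198.5, inward foreign direct investment in the manufacturing sector 616.9; primary income: compensation paid to foreign seasonal workers 29.0, profits repatriated by foreign-owned firms operating domestically 89.7, dividends received from foreign subsidiaries of resident firms 138.5; capital account: capital transfers received from emigrants 43.6.)

-4424.0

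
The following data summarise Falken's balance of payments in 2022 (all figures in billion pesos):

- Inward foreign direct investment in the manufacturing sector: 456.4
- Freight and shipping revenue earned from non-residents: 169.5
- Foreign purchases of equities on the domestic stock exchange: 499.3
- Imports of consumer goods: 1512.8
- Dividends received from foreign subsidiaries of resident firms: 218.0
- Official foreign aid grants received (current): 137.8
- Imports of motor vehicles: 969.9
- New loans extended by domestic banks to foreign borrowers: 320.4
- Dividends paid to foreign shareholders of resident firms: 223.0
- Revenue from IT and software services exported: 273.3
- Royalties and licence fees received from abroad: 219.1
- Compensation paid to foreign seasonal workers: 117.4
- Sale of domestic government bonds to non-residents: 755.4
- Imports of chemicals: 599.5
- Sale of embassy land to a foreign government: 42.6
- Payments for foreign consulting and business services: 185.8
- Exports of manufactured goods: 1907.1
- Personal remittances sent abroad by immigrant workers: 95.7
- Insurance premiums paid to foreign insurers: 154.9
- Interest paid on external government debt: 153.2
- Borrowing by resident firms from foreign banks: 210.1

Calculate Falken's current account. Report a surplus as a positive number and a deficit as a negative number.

Goods: -969.9 - 1512.8 - 599.5 + 1907.1 = -1175.1
Services: 169.5 - 185.8 - 154.9 + 219.1 + 273.3 = 321.2
Primary income: 218.0 - 117.4 - 223.0 - 153.2 = -275.6
Secondary income: 137.8 - 95.7 = 42.1
Current account = (-1175.1) + 321.2 + (-275.6) + 42.1 = -1087.4
(Excluded from the current account — financial account: inward foreign direct investment in the manufacturing sector 456.4, foreign purchases of equities on the domestic stock exchange 499.3, new loans extended by domestic banks to foreign borrowers 320.4, sale of domestic government bonds to non-residents 755.4, borrowing by resident firms from foreign banks 210.1; capital account: sale of embassy land to a foreign government 42.6.)

-1087.4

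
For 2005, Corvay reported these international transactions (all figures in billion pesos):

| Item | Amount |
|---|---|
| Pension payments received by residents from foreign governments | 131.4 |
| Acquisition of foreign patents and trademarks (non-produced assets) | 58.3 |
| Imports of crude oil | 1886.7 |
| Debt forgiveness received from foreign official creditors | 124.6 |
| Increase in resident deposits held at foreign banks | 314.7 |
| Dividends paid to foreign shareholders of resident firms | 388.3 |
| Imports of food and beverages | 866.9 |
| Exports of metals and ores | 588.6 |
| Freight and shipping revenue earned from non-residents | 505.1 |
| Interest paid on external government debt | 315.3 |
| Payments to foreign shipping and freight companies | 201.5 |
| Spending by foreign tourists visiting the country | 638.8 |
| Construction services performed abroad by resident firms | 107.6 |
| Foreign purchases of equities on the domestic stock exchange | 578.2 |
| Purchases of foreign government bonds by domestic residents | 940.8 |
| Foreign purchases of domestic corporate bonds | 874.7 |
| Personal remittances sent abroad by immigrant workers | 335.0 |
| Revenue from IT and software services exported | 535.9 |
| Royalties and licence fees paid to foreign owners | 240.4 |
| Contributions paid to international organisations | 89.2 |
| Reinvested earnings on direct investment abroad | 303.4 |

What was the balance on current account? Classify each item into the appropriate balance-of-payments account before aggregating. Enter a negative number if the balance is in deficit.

-1512.5

Goods: 588.6 - 866.9 - 1886.7 = -2165.0
Services: 638.8 + 535.9 - 201.5 - 240.4 + 107.6 + 505.1 = 1345.5
Primary income: -388.3 + 303.4 - 315.3 = -400.2
Secondary income: -335.0 - 89.2 + 131.4 = -292.8
Current account = (-2165.0) + 1345.5 + (-400.2) + (-292.8) = -1512.5
(Excluded from the current account — capital account: acquisition of foreign patents and trademarks (non-produced assets) 58.3, debt forgiveness received from foreign official creditors 124.6; financial account: increase in resident deposits held at foreign banks 314.7, foreign purchases of equities on the domestic stock exchange 578.2, purchases of foreign government bonds by domestic residents 940.8, foreign purchases of domestic corporate bonds 874.7.)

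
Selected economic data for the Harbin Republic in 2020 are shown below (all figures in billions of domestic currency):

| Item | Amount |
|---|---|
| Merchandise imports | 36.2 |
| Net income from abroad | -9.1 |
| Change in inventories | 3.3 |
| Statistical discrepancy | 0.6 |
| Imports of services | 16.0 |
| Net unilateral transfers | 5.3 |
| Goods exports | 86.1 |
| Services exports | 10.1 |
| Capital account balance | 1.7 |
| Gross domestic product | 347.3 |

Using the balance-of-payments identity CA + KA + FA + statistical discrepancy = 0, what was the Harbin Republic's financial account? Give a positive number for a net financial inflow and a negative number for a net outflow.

-42.5

Goods balance = 86.1 - 36.2 = 49.9
Services balance = 10.1 - 16.0 = -5.9
Trade balance (goods + services) = 49.9 + (-5.9) = 44.0
Net primary income = -9.1
Net secondary income = 5.3
Current account = 44.0 + (-9.1) + 5.3 = 40.2
Financial account = -(40.2 + 1.7 + 0.6) = -42.5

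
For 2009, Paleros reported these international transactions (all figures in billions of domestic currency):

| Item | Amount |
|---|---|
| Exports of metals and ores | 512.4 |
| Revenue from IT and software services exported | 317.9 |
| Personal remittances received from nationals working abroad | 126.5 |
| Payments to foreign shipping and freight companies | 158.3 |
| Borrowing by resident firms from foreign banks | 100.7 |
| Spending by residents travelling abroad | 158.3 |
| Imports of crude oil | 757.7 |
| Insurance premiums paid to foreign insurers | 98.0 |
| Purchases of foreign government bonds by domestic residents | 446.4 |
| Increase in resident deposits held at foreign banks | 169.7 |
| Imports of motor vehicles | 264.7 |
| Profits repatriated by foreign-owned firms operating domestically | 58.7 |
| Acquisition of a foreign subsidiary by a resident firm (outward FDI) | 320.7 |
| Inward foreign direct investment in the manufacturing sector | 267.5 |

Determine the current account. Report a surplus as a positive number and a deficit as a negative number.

Goods: 512.4 - 757.7 - 264.7 = -510.0
Services: -158.3 - 158.3 - 98.0 + 317.9 = -96.7
Primary income: -58.7
Secondary income: 126.5
Current account = (-510.0) + (-96.7) + (-58.7) + 126.5 = -538.9
(Excluded from the current account — financial account: borrowing by resident firms from foreign banks 100.7, purchases of foreign government bonds by domestic residents 446.4, increase in resident deposits held at foreign banks 169.7, acquisition of a foreign subsidiary by a resident firm (outward FDI) 320.7, inward foreign direct investment in the manufacturing sector 267.5.)

-538.9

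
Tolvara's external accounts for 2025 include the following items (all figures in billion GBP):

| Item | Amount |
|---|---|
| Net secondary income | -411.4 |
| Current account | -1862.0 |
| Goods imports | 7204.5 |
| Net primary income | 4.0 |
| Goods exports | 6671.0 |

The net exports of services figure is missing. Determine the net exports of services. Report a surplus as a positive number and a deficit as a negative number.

-921.1

Current account = goods balance + services balance + net primary income + net secondary income
Sum of the known components = -940.9
Net exports of services = CA - (known components) = -1862.0 - (-940.9) = -921.1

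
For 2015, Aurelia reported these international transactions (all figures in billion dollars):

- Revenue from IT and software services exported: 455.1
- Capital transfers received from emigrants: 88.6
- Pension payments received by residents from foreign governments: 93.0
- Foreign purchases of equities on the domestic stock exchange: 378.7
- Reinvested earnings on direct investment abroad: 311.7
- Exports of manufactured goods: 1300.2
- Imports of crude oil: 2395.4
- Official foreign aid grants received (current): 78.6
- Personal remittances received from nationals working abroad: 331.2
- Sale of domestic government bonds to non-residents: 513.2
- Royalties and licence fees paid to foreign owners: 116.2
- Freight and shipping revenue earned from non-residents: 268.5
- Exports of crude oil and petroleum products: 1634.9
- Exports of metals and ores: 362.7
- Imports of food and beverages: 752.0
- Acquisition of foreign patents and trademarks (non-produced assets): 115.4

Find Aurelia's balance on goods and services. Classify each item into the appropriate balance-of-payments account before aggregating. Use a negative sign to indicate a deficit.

757.8

Goods: 1300.2 - 2395.4 - 752.0 + 362.7 + 1634.9 = 150.4
Services: 455.1 + 268.5 - 116.2 = 607.4
Trade balance = 150.4 + 607.4 = 757.8
(Excluded from the trade balance — capital account: capital transfers received from emigrants 88.6, acquisition of foreign patents and trademarks (non-produced assets) 115.4; secondary income: pension payments received by residents from foreign governments 93.0, official foreign aid grants received (current) 78.6, personal remittances received from nationals working abroad 331.2; financial account: foreign purchases of equities on the domestic stock exchange 378.7, sale of domestic government bonds to non-residents 513.2; primary income: reinvested earnings on direct investment abroad 311.7.)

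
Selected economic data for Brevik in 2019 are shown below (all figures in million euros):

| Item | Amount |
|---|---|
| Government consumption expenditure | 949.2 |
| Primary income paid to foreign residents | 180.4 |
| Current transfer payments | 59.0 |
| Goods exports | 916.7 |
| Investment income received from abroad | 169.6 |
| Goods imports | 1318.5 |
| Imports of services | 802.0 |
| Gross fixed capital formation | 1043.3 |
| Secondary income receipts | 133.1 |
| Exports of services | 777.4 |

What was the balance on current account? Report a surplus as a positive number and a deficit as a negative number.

-363.1

Goods balance = 916.7 - 1318.5 = -401.8
Services balance = 777.4 - 802.0 = -24.6
Trade balance (goods + services) = -401.8 + (-24.6) = -426.4
Net primary income = 169.6 - 180.4 = -10.8
Net secondary income = 133.1 - 59.0 = 74.1
Current account = -426.4 + (-10.8) + 74.1 = -363.1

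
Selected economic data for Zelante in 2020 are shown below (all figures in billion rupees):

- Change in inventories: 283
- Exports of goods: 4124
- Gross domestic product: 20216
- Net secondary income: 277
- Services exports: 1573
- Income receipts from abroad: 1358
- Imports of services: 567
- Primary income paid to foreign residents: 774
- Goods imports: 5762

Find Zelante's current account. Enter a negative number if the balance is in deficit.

229

Goods balance = 4124 - 5762 = -1638
Services balance = 1573 - 567 = 1006
Trade balance (goods + services) = -1638 + 1006 = -632
Net primary income = 1358 - 774 = 584
Net secondary income = 277
Current account = -632 + 584 + 277 = 229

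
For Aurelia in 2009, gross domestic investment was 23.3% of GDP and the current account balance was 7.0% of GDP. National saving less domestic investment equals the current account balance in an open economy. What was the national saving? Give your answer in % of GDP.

S - I = CA (net lending to the rest of the world).
S = I + CA = 23.3 + 7.0 = 30.3

30.3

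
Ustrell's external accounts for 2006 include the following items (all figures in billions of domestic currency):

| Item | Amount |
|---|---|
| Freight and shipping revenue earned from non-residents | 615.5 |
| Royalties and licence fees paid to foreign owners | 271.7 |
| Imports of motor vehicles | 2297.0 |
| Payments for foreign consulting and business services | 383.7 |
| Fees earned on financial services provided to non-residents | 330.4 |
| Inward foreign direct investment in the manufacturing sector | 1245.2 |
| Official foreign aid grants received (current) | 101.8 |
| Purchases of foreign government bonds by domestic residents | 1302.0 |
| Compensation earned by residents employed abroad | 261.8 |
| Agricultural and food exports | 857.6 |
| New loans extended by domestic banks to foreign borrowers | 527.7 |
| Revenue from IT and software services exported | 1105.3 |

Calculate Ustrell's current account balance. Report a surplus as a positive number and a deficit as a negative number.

Goods: -2297.0 + 857.6 = -1439.4
Services: 330.4 - 271.7 - 383.7 + 1105.3 + 615.5 = 1395.8
Primary income: 261.8
Secondary income: 101.8
Current account = (-1439.4) + 1395.8 + 261.8 + 101.8 = 320.0
(Excluded from the current account — financial account: inward foreign direct investment in the manufacturing sector 1245.2, purchases of foreign government bonds by domestic residents 1302.0, new loans extended by domestic banks to foreign borrowers 527.7.)

320.0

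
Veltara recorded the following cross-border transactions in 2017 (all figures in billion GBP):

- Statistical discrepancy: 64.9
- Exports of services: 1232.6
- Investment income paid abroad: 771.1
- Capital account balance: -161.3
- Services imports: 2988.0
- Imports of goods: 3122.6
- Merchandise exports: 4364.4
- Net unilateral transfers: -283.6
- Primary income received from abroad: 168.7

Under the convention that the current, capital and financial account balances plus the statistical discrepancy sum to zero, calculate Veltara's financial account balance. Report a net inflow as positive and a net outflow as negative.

Goods balance = 4364.4 - 3122.6 = 1241.8
Services balance = 1232.6 - 2988.0 = -1755.4
Trade balance (goods + services) = 1241.8 + (-1755.4) = -513.6
Net primary income = 168.7 - 771.1 = -602.4
Net secondary income = -283.6
Current account = -513.6 + (-602.4) + (-283.6) = -1399.6
Financial account = -(-1399.6 + (-161.3) + 64.9) = 1496.0

1496.0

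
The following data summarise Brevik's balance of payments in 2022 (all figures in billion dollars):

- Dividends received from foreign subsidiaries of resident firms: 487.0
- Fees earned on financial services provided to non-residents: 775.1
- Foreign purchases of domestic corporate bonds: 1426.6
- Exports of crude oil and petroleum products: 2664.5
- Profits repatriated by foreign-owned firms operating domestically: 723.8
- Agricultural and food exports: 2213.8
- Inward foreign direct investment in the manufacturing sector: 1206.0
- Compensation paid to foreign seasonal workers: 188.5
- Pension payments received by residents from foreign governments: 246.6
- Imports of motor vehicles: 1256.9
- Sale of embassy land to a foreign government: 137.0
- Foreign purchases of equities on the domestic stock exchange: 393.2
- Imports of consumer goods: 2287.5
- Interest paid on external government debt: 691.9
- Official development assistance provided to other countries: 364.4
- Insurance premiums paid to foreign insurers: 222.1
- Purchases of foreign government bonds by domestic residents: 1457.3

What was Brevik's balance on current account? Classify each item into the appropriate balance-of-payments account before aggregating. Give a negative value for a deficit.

Goods: 2213.8 - 2287.5 - 1256.9 + 2664.5 = 1333.9
Services: 775.1 - 222.1 = 553.0
Primary income: -188.5 - 691.9 + 487.0 - 723.8 = -1117.2
Secondary income: 246.6 - 364.4 = -117.8
Current account = 1333.9 + 553.0 + (-1117.2) + (-117.8) = 651.9
(Excluded from the current account — financial account: foreign purchases of domestic corporate bonds 1426.6, inward foreign direct investment in the manufacturing sector 1206.0, foreign purchases of equities on the domestic stock exchange 393.2, purchases of foreign government bonds by domestic residents 1457.3; capital account: sale of embassy land to a foreign government 137.0.)

651.9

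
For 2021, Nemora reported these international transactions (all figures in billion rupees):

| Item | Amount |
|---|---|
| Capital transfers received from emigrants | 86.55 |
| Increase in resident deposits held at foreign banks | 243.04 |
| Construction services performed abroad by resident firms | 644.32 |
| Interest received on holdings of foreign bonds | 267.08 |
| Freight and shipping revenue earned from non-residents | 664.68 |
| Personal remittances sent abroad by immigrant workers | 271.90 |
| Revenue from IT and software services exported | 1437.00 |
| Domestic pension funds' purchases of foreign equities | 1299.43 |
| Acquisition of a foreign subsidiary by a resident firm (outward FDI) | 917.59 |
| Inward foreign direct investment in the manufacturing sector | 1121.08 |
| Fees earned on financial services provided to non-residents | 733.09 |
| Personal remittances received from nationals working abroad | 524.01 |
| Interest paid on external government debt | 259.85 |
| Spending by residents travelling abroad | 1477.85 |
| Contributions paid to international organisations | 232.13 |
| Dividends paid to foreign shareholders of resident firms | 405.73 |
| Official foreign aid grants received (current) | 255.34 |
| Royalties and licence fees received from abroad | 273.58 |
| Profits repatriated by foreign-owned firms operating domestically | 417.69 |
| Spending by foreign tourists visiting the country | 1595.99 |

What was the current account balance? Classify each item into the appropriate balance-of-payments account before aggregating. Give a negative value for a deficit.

3329.94

Services: -1477.85 + 733.09 + 1437.00 + 273.58 + 1595.99 + 644.32 + 664.68 = 3870.81
Primary income: -259.85 - 405.73 - 417.69 + 267.08 = -816.19
Secondary income: 255.34 - 271.90 + 524.01 - 232.13 = 275.32
Current account = 3870.81 + (-816.19) + 275.32 = 3329.94
(Excluded from the current account — capital account: capital transfers received from emigrants 86.55; financial account: increase in resident deposits held at foreign banks 243.04, domestic pension funds' purchases of foreign equities 1299.43, acquisition of a foreign subsidiary by a resident firm (outward FDI) 917.59, inward foreign direct investment in the manufacturing sector 1121.08.)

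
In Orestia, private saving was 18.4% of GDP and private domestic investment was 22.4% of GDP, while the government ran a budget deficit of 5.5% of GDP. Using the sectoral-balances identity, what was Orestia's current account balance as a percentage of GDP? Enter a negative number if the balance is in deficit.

-9.5

By the sectoral-balances identity, CA = (S_private - I) + (T - G).
Private balance = 18.4 - 22.4 = -4.0
Government balance (T - G) = -5.5
CA = -4.0 + (-5.5) = -9.5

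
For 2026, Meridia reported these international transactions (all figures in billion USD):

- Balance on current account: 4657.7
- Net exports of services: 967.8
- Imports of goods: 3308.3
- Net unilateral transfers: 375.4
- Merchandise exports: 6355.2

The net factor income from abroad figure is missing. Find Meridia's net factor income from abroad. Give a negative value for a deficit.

267.6

Current account = goods balance + services balance + net primary income + net secondary income
Sum of the known components = 4390.1
Net factor income from abroad = CA - (known components) = 4657.7 - 4390.1 = 267.6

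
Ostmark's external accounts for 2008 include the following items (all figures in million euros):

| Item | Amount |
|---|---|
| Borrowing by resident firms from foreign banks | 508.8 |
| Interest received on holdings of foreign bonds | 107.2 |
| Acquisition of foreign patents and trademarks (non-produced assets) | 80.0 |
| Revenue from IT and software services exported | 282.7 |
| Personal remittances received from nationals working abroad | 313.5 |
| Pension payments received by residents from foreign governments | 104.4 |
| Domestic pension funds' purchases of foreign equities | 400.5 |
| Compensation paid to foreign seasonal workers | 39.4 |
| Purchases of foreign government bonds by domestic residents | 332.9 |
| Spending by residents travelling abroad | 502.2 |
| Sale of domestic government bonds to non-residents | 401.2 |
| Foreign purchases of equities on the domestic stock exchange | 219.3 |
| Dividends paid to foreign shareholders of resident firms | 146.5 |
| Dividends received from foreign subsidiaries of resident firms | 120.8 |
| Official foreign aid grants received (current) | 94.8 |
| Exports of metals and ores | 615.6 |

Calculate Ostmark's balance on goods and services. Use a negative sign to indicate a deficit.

396.1

Goods: 615.6
Services: 282.7 - 502.2 = -219.5
Trade balance = 615.6 + (-219.5) = 396.1
(Excluded from the trade balance — financial account: borrowing by resident firms from foreign banks 508.8, domestic pension funds' purchases of foreign equities 400.5, purchases of foreign government bonds by domestic residents 332.9, sale of domestic government bonds to non-residents 401.2, foreign purchases of equities on the domestic stock exchange 219.3; primary income: interest received on holdings of foreign bonds 107.2, compensation paid to foreign seasonal workers 39.4, dividends paid to foreign shareholders of resident firms 146.5, dividends received from foreign subsidiaries of resident firms 120.8; capital account: acquisition of foreign patents and trademarks (non-produced assets) 80.0; secondary income: personal remittances received from nationals working abroad 313.5, pension payments received by residents from foreign governments 104.4, official foreign aid grants received (current) 94.8.)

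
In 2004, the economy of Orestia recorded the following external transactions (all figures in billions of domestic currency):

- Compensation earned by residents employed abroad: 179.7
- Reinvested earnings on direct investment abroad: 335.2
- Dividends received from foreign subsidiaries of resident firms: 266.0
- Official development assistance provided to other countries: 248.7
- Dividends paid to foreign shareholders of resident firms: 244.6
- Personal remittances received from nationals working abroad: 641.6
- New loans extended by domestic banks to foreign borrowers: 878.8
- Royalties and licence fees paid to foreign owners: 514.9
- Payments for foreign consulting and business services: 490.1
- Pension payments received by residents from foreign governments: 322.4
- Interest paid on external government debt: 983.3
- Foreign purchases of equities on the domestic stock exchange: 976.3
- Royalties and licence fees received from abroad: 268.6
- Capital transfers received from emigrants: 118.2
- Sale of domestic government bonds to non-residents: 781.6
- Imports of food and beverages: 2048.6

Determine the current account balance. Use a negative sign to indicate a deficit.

-2516.7

Goods: -2048.6
Services: -490.1 + 268.6 - 514.9 = -736.4
Primary income: -983.3 + 179.7 - 244.6 + 266.0 + 335.2 = -447.0
Secondary income: 641.6 + 322.4 - 248.7 = 715.3
Current account = (-2048.6) + (-736.4) + (-447.0) + 715.3 = -2516.7
(Excluded from the current account — financial account: new loans extended by domestic banks to foreign borrowers 878.8, foreign purchases of equities on the domestic stock exchange 976.3, sale of domestic government bonds to non-residents 781.6; capital account: capital transfers received from emigrants 118.2.)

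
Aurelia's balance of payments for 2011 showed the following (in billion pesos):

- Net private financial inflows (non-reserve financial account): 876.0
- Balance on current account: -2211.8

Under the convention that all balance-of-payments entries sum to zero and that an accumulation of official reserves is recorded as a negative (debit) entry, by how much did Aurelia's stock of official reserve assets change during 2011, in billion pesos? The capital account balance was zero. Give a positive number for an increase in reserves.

-1335.8

Official reserve transactions balance = -((-2211.8) + 876.0) = 1335.8
An accumulation of reserves is recorded as a debit (negative entry), so the change in the stock of reserves is the negative of that balance.
Change in official reserves = -(1335.8) = -1335.8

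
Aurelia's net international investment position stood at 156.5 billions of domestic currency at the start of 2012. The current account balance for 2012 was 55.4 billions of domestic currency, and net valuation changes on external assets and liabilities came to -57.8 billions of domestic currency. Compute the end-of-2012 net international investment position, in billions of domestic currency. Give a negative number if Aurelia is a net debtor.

Change in NIIP = current account + net valuation change = 55.4 + (-57.8) = -2.4
End-of-year NIIP = 156.5 + (-2.4) = 154.1

154.1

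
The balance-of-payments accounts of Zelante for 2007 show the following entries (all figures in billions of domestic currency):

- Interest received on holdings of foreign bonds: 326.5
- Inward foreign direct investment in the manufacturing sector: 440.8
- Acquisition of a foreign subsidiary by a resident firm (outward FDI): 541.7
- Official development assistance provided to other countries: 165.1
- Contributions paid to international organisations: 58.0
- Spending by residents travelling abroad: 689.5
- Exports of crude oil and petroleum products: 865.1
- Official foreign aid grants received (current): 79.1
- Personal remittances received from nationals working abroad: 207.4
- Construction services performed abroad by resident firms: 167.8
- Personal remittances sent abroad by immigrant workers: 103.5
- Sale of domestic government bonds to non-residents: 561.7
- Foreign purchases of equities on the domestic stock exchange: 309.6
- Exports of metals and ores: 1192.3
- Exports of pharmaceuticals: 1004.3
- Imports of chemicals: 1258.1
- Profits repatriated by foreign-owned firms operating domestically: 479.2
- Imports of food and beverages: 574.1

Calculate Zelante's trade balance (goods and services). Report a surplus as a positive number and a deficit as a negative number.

Goods: 865.1 - 574.1 + 1192.3 + 1004.3 - 1258.1 = 1229.5
Services: 167.8 - 689.5 = -521.7
Trade balance = 1229.5 + (-521.7) = 707.8
(Excluded from the trade balance — primary income: interest received on holdings of foreign bonds 326.5, profits repatriated by foreign-owned firms operating domestically 479.2; financial account: inward foreign direct investment in the manufacturing sector 440.8, acquisition of a foreign subsidiary by a resident firm (outward FDI) 541.7, sale of domestic government bonds to non-residents 561.7, foreign purchases of equities on the domestic stock exchange 309.6; secondary income: official development assistance provided to other countries 165.1, contributions paid to international organisations 58.0, official foreign aid grants received (current) 79.1, personal remittances received from nationals working abroad 207.4, personal remittances sent abroad by immigrant workers 103.5.)

707.8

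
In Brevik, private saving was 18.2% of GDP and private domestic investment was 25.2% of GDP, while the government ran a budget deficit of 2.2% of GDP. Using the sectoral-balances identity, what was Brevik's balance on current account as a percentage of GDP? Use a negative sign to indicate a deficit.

-9.2

By the sectoral-balances identity, CA = (S_private - I) + (T - G).
Private balance = 18.2 - 25.2 = -7.0
Government balance (T - G) = -2.2
CA = -7.0 + (-2.2) = -9.2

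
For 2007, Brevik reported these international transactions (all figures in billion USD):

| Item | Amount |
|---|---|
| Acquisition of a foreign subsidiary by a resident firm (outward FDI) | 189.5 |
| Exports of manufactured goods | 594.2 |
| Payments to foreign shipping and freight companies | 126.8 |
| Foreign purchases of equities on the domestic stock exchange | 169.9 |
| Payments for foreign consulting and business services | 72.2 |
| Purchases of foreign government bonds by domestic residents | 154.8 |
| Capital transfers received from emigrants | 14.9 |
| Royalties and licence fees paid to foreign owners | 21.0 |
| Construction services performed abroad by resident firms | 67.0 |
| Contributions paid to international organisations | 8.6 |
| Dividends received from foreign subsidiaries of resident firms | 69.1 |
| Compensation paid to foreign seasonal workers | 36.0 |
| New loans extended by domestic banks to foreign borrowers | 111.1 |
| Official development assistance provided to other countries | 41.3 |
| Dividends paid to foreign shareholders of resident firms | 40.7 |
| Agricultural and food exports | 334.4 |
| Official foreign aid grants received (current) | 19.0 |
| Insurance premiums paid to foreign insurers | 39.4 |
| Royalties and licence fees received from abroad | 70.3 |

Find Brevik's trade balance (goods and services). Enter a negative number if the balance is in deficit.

806.5

Goods: 334.4 + 594.2 = 928.6
Services: 67.0 - 21.0 - 39.4 + 70.3 - 72.2 - 126.8 = -122.1
Trade balance = 928.6 + (-122.1) = 806.5
(Excluded from the trade balance — financial account: acquisition of a foreign subsidiary by a resident firm (outward FDI) 189.5, foreign purchases of equities on the domestic stock exchange 169.9, purchases of foreign government bonds by domestic residents 154.8, new loans extended by domestic banks to foreign borrowers 111.1; capital account: capital transfers received from emigrants 14.9; secondary income: contributions paid to international organisations 8.6, official development assistance provided to other countries 41.3, official foreign aid grants received (current) 19.0; primary income: dividends received from foreign subsidiaries of resident firms 69.1, compensation paid to foreign seasonal workers 36.0, dividends paid to foreign shareholders of resident firms 40.7.)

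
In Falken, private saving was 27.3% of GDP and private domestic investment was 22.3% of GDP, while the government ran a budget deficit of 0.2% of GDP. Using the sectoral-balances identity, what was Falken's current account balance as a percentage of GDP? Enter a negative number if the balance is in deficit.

By the sectoral-balances identity, CA = (S_private - I) + (T - G).
Private balance = 27.3 - 22.3 = 5.0
Government balance (T - G) = -0.2
CA = 5.0 + (-0.2) = 4.8

4.8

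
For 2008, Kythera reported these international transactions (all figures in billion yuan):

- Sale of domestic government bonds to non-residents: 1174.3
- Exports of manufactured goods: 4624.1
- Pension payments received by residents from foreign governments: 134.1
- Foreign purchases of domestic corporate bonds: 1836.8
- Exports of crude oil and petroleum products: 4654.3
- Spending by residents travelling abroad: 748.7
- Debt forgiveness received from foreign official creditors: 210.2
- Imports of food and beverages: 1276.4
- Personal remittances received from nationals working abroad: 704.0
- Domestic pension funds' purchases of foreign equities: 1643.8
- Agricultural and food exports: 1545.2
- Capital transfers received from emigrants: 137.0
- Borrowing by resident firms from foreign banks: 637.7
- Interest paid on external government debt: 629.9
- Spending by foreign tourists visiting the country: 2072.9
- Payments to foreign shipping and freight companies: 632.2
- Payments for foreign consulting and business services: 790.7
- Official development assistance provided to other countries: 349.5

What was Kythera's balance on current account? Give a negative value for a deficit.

Goods: 4654.3 + 4624.1 - 1276.4 + 1545.2 = 9547.2
Services: 2072.9 - 790.7 - 632.2 - 748.7 = -98.7
Primary income: -629.9
Secondary income: -349.5 + 704.0 + 134.1 = 488.6
Current account = 9547.2 + (-98.7) + (-629.9) + 488.6 = 9307.2
(Excluded from the current account — financial account: sale of domestic government bonds to non-residents 1174.3, foreign purchases of domestic corporate bonds 1836.8, domestic pension funds' purchases of foreign equities 1643.8, borrowing by resident firms from foreign banks 637.7; capital account: debt forgiveness received from foreign official creditors 210.2, capital transfers received from emigrants 137.0.)

9307.2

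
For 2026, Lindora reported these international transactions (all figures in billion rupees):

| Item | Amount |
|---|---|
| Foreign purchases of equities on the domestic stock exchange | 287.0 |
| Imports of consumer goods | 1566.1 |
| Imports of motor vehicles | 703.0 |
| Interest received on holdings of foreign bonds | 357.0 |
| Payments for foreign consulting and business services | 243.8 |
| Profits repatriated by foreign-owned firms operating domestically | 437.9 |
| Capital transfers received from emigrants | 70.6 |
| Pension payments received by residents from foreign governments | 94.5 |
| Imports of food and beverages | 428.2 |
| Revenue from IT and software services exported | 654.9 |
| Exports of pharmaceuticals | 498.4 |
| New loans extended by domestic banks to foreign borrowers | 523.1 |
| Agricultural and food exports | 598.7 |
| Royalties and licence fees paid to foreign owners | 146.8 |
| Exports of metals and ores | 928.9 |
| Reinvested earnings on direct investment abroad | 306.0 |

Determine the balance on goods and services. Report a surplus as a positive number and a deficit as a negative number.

Goods: 598.7 + 928.9 - 1566.1 - 703.0 - 428.2 + 498.4 = -671.3
Services: -146.8 + 654.9 - 243.8 = 264.3
Trade balance = -671.3 + 264.3 = -407.0
(Excluded from the trade balance — financial account: foreign purchases of equities on the domestic stock exchange 287.0, new loans extended by domestic banks to foreign borrowers 523.1; primary income: interest received on holdings of foreign bonds 357.0, profits repatriated by foreign-owned firms operating domestically 437.9, reinvested earnings on direct investment abroad 306.0; capital account: capital transfers received from emigrants 70.6; secondary income: pension payments received by residents from foreign governments 94.5.)

-407.0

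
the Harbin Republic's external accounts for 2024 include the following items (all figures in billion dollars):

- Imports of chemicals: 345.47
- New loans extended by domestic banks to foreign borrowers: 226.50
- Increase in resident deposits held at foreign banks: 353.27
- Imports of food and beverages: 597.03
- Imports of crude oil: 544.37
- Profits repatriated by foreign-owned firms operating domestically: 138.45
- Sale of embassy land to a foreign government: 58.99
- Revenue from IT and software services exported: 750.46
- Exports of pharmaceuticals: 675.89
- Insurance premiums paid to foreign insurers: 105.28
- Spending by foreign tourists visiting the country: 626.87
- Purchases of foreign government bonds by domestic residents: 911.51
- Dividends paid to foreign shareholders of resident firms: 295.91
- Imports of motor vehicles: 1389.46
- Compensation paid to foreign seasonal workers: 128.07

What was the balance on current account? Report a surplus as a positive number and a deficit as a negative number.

-1490.82

Goods: -597.03 - 345.47 - 1389.46 + 675.89 - 544.37 = -2200.44
Services: 750.46 - 105.28 + 626.87 = 1272.05
Primary income: -295.91 - 128.07 - 138.45 = -562.43
Current account = (-2200.44) + 1272.05 + (-562.43) = -1490.82
(Excluded from the current account — financial account: new loans extended by domestic banks to foreign borrowers 226.50, increase in resident deposits held at foreign banks 353.27, purchases of foreign government bonds by domestic residents 911.51; capital account: sale of embassy land to a foreign government 58.99.)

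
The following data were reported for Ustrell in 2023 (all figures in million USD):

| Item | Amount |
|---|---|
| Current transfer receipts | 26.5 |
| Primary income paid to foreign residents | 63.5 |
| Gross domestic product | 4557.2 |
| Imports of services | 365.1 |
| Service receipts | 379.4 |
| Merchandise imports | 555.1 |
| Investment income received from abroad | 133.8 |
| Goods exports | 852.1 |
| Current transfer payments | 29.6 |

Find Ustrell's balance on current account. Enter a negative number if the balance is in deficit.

378.5

Goods balance = 852.1 - 555.1 = 297.0
Services balance = 379.4 - 365.1 = 14.3
Trade balance (goods + services) = 297.0 + 14.3 = 311.3
Net primary income = 133.8 - 63.5 = 70.3
Net secondary income = 26.5 - 29.6 = -3.1
Current account = 311.3 + 70.3 + (-3.1) = 378.5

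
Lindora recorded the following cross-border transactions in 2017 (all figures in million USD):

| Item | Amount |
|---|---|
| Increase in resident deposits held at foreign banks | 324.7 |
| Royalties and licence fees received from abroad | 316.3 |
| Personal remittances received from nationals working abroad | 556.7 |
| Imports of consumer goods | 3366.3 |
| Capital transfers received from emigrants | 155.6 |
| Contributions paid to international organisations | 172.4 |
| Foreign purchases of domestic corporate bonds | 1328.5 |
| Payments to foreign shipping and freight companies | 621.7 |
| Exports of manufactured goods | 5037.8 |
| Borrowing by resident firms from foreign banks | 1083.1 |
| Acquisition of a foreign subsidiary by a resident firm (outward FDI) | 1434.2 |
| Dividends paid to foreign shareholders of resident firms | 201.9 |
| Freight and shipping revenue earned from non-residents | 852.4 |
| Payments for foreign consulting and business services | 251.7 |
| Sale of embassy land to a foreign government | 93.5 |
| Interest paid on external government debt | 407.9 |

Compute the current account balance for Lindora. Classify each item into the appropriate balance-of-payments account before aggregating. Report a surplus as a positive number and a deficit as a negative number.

Goods: 5037.8 - 3366.3 = 1671.5
Services: -621.7 + 852.4 + 316.3 - 251.7 = 295.3
Primary income: -407.9 - 201.9 = -609.8
Secondary income: 556.7 - 172.4 = 384.3
Current account = 1671.5 + 295.3 + (-609.8) + 384.3 = 1741.3
(Excluded from the current account — financial account: increase in resident deposits held at foreign banks 324.7, foreign purchases of domestic corporate bonds 1328.5, borrowing by resident firms from foreign banks 1083.1, acquisition of a foreign subsidiary by a resident firm (outward FDI) 1434.2; capital account: capital transfers received from emigrants 155.6, sale of embassy land to a foreign government 93.5.)

1741.3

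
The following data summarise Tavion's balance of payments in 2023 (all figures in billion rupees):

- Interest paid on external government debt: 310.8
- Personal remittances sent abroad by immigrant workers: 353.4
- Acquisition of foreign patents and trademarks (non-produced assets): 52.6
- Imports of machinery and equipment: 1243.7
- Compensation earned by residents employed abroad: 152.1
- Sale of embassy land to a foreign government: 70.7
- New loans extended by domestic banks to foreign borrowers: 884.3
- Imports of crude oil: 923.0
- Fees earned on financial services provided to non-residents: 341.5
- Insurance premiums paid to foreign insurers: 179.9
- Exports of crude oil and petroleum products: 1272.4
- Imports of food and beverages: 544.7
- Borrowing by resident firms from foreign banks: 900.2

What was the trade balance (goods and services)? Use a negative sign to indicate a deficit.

Goods: -1243.7 - 923.0 + 1272.4 - 544.7 = -1439.0
Services: -179.9 + 341.5 = 161.6
Trade balance = -1439.0 + 161.6 = -1277.4
(Excluded from the trade balance — primary income: interest paid on external government debt 310.8, compensation earned by residents employed abroad 152.1; secondary income: personal remittances sent abroad by immigrant workers 353.4; capital account: acquisition of foreign patents and trademarks (non-produced assets) 52.6, sale of embassy land to a foreign government 70.7; financial account: new loans extended by domestic banks to foreign borrowers 884.3, borrowing by resident firms from foreign banks 900.2.)

-1277.4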